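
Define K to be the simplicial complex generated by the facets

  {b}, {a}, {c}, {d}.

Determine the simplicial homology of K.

H_0 ≅ Z^4.

Take the total order a < b < c < d on the vertex set. Then K (dimension 0) consists of the simplices:

  0-simplices (4): a, b, c, d

giving chain groups C_0 ≅ Z^4.

Now H_k = ker ∂_k / im ∂_{k+1}, so:

  H_0: rank C_0 − rank ∂_1 = 4 − 0 = 4, and there is no ∂_1, so H_0 ≅ Z^4.

(K is a triangulation of a set of 4 points.)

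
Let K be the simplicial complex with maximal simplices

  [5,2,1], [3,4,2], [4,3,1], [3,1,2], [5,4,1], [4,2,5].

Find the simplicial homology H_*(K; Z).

Fix the vertex order 1 < 2 < 3 < 4 < 5 and write every simplex with vertices in increasing order. Then dim K = 2 and the simplices of K are:

  0-simplices (5): [1], [2], [3], [4], [5]
  1-simplices (9): [1,2], [1,3], [1,4], [1,5], [2,3], [2,4], [2,5], [3,4], [4,5]
  2-simplices (6): [1,2,3], [1,2,5], [1,3,4], [1,4,5], [2,3,4], [2,4,5]

giving chain groups C_0 ≅ Z^5, C_1 ≅ Z^9, C_2 ≅ Z^6.

∂_1: C_1 → C_0 is given by ∂[p,q] = [q] − [p]. For instance
  ∂[1,2] = [2] − [1].
This gives a 5×9 integer matrix of rank 4; reducing to Smith normal form yields diagonal entries (1,1,1,1).

Boundary ∂_2: C_2 → C_1 sends each 2-simplex [p,q,r] to [q,r] − [p,r] + [p,q]. For instance
  ∂[2,4,5] = [4,5] − [2,5] + [2,4],
  ∂[1,2,3] = [2,3] − [1,3] + [1,2].
This gives a 9×6 integer matrix of rank 5; reducing to Smith normal form yields diagonal entries (1,1,1,1,1).

From H_k ≅ ker(∂_k) / im(∂_{k+1}) we obtain:

  H_0: rank C_0 − rank ∂_1 = 5 − 4 = 1, and the invariant factors of ∂_1 are all 1, so H_0 = Z.
  H_1: rank ker ∂_1 − rank ∂_2 = (9 − 4) − 5 = 0, and the invariant factors of ∂_2 are all 1, so H_1 = 0.
  H_2: rank ker ∂_2 − rank ∂_3 = (6 − 5) − 0 = 1, and there is no ∂_3, so H_2 = Z.

H_0 ≅ Z,  H_1 = 0,  H_2 ≅ Z.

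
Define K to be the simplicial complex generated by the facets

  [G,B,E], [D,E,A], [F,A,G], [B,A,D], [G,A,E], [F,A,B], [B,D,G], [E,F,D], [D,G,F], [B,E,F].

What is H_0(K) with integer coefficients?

Order the vertices as A < B < D < E < F < G. Listing each simplex with vertices in this order, K has dimension 2 with simplices:

  0-simplices (6): A, B, D, E, F, G
  1-simplices (15): AB, AD, AE, AF, AG, BD, BE, BF, BG, DE, DF, DG, EF, EG, FG
  2-simplices (10): ABD, ABF, ADE, AEG, AFG, BDG, BEF, BEG, DEF, DFG

so the chain groups are C_0 ≅ Z^6, C_1 ≅ Z^15, C_2 ≅ Z^10.

The boundary map ∂_1: C_1 → C_0 sends each edge [p,q] (with p < q) to q − p. For instance
  ∂BG = G − B.
This gives a 6×15 integer matrix of rank 5; reducing to Smith normal form yields diagonal entries (1,1,1,1,1).

∂_2: C_2 → C_1 sends each 2-simplex [p,q,r] to [q,r] − [p,r] + [p,q]. For instance
  ∂AFG = FG − AG + AF,
  ∂BDG = DG − BG + BD.
This gives a 15×10 integer matrix of rank 10; reducing to Smith normal form yields diagonal entries (1,1,1,1,1,1,1,1,1,2).

Now H_k = ker ∂_k / im ∂_{k+1}, so:

  H_0: rank C_0 − rank ∂_1 = 6 − 5 = 1, and the invariant factors of ∂_1 are all 1, so H_0 = Z.

H_0 = Z.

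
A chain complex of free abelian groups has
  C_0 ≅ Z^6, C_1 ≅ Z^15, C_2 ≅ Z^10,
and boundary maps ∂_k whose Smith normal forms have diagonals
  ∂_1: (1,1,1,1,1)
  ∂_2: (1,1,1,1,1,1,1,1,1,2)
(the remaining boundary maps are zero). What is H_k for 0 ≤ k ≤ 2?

H_0: b_0 = 6 − 0 − 5 = 1; torsion from ∂_1 factors > 1: none. So H_0 ≅ Z.
H_1: b_1 = 15 − 5 − 10 = 0; torsion from ∂_2 factors > 1: [2]. So H_1 ≅ Z/2.
H_2: b_2 = 10 − 10 − 0 = 0; torsion from ∂_3 factors > 1: none. So H_2 ≅ 0.

H_0 ≅ Z,  H_1 ≅ Z/2,  H_2 = 0.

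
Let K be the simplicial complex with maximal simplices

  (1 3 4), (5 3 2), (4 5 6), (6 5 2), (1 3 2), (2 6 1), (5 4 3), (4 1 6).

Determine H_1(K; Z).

Order the vertices as 1 < 2 < 3 < 4 < 5 < 6. Listing each simplex with vertices in this order, K has dimension 2 with simplices:

  0-simplices (6): [1], [2], [3], [4], [5], [6]
  1-simplices (12): [1,2], [1,3], [1,4], [1,6], [2,3], [2,5], [2,6], [3,4], [3,5], [4,5], [4,6], [5,6]
  2-simplices (8): [1,2,3], [1,2,6], [1,3,4], [1,4,6], [2,3,5], [2,5,6], [3,4,5], [4,5,6]

giving chain groups C_0 ≅ Z^6, C_1 ≅ Z^12, C_2 ≅ Z^8.

Boundary ∂_1: C_1 → C_0 is given by ∂[p,q] = [q] − [p].
As a 6×12 matrix over Z this has rank 5, with invariant factors (1,1,1,1,1).

The boundary map ∂_2: C_2 → C_1 acts by ∂[p,q,r] = [q,r] − [p,r] + [p,q]. For instance
  ∂[3,4,5] = [4,5] − [3,5] + [3,4],
  ∂[1,4,6] = [4,6] − [1,6] + [1,4].
The 12×8 boundary matrix has rank 7 and Smith normal form diag(1,1,1,1,1,1,1).

Computing H_k = (kernel of ∂_k) / (image of ∂_{k+1}):

  H_1: rank ker ∂_1 − rank ∂_2 = (12 − 5) − 7 = 0, and the invariant factors of ∂_2 are all 1, so H_1 = 0.

(K is a triangulation of the 2-sphere S^2.)

H_1 = 0.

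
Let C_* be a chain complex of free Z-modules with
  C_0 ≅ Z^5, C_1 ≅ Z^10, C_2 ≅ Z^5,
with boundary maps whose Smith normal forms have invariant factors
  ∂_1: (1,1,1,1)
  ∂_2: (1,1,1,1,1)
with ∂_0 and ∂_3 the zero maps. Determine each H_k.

H_0: b_0 = 5 − 0 − 4 = 1; torsion from ∂_1 factors > 1: none. So H_0 ≅ Z.
H_1: b_1 = 10 − 4 − 5 = 1; torsion from ∂_2 factors > 1: none. So H_1 ≅ Z.
H_2: b_2 = 5 − 5 − 0 = 0; torsion from ∂_3 factors > 1: none. So H_2 ≅ 0.

H_0 ≅ Z,  H_1 ≅ Z,  H_2 = 0.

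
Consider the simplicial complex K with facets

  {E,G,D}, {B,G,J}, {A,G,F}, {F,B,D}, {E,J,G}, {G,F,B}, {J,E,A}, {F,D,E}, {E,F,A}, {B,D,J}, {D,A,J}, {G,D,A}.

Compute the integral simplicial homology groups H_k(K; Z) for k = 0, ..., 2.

Take the total order A < B < D < E < F < G < J on the vertex set. Then K (dimension 2) consists of the simplices:

  0-simplices (7): A, B, D, E, F, G, J
  1-simplices (18): AD, AE, AF, AG, AJ, BD, BF, BG, BJ, DE, DF, DG, DJ, EF, EG, EJ, FG, GJ
  2-simplices (12): ADG, ADJ, AEF, AEJ, AFG, BDF, BDJ, BFG, BGJ, DEF, DEG, EGJ

so the chain groups are C_0 ≅ Z^7, C_1 ≅ Z^18, C_2 ≅ Z^12.

Boundary ∂_1: C_1 → C_0 is given by ∂[p,q] = [q] − [p]. For instance
  ∂AE = E − A.
As a 7×18 matrix over Z this has rank 6, with invariant factors (1,1,1,1,1,1).

Boundary ∂_2: C_2 → C_1 sends each 2-simplex [p,q,r] to [q,r] − [p,r] + [p,q]. For instance
  ∂BFG = FG − BG + BF,
  ∂BGJ = GJ − BJ + BG.
The resulting 18×12 matrix has rank 12, and its Smith normal form has invariant factors (1,1,1,1,1,1,1,1,1,1,1,2).

From H_k ≅ ker(∂_k) / im(∂_{k+1}) we obtain:

  H_0: rank C_0 − rank ∂_1 = 7 − 6 = 1, and the invariant factors of ∂_1 are all 1, so H_0 = Z.
  H_1: rank ker ∂_1 − rank ∂_2 = (18 − 6) − 12 = 0, and ∂_2 has invariant factor 2 > 1, so H_1 = Z/2.
  H_2: rank ker ∂_2 − rank ∂_3 = (12 − 12) − 0 = 0, and there is no ∂_3, so H_2 = 0.

H_0 ≅ Z,  H_1 ≅ Z/2,  H_2 = 0.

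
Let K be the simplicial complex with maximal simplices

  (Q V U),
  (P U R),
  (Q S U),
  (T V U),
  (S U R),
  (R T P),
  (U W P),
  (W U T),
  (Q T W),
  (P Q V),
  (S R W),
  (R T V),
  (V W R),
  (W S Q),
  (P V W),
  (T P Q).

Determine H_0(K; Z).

H_0 = Z.

We work with the vertex ordering P < Q < R < S < T < U < V < W. The simplices of K, each written with vertices in increasing order, are:

  0-simplices (8): P, Q, R, S, T, U, V, W
  1-simplices (24): PQ, PR, PT, PU, PV, PW, QS, QT, QU, QV, QW, RS, RT, RU, RV, RW, SU, SW, TU, TV, TW, UV, UW, VW
  2-simplices (16): PQT, PQV, PRT, PRU, PUW, PVW, QSU, QSW, QTW, QUV, RSU, RSW, RTV, RVW, TUV, TUW

so the chain groups are C_0 ≅ Z^8, C_1 ≅ Z^24, C_2 ≅ Z^16.

∂_1: C_1 → C_0 maps an edge to its endpoints' difference, ∂[p,q] = q − p. For instance
  ∂QW = W − Q.
This gives a 8×24 integer matrix of rank 7; reducing to Smith normal form yields diagonal entries (1,1,1,1,1,1,1).

The boundary map ∂_2: C_2 → C_1 acts by ∂[p,q,r] = [q,r] − [p,r] + [p,q]. For instance
  ∂QUV = UV − QV + QU,
  ∂QSW = SW − QW + QS.
The 24×16 boundary matrix has rank 15 and Smith normal form diag(1,1,1,1,1,1,1,1,1,1,1,1,1,1,1).

From H_k ≅ ker(∂_k) / im(∂_{k+1}) we obtain:

  H_0: rank C_0 − rank ∂_1 = 8 − 7 = 1, and the invariant factors of ∂_1 are all 1, so H_0 ≅ Z.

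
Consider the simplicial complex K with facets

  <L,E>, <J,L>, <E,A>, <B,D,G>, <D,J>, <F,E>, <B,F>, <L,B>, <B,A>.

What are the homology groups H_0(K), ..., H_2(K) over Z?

K has 8 vertices, 11 edges, 1 triangle.
rank ∂_0 = 0, rank ∂_1 = 7 ⇒ b_0 = 8 − 0 − 7 = 1; all invariant factors of ∂_1 are 1 so no torsion. So H_0 = Z.
rank ∂_1 = 7, rank ∂_2 = 1 ⇒ b_1 = 11 − 7 − 1 = 3; all invariant factors of ∂_2 are 1 so no torsion. So H_1 = Z^3.
rank ∂_2 = 1, rank ∂_3 = 0 ⇒ b_2 = 1 − 1 − 0 = 0. So H_2 = 0.

H_0 = Z,  H_1 = Z^3,  H_2 = 0.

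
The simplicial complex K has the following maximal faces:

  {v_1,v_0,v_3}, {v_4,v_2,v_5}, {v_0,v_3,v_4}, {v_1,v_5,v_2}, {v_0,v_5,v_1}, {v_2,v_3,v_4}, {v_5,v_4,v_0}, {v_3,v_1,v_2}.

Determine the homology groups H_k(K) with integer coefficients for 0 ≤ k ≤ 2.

H_0 = Z,  H_1 = 0,  H_2 = Z.

We work with the vertex ordering v_0 < v_1 < v_2 < v_3 < v_4 < v_5. The simplices of K, each written with vertices in increasing order, are:

  0-simplices (6): [v_0], [v_1], [v_2], [v_3], [v_4], [v_5]
  1-simplices (12): [v_0,v_1], [v_0,v_3], [v_0,v_4], [v_0,v_5], [v_1,v_2], [v_1,v_3], [v_1,v_5], [v_2,v_3], [v_2,v_4], [v_2,v_5], [v_3,v_4], [v_4,v_5]
  2-simplices (8): [v_0,v_1,v_3], [v_0,v_1,v_5], [v_0,v_3,v_4], [v_0,v_4,v_5], [v_1,v_2,v_3], [v_1,v_2,v_5], [v_2,v_3,v_4], [v_2,v_4,v_5]

Hence C_0 ≅ Z^6, C_1 ≅ Z^12, C_2 ≅ Z^8.

The boundary map ∂_1: C_1 → C_0 sends each edge [p,q] (with p < q) to q − p. For instance
  ∂[v_0,v_3] = [v_3] − [v_0].
The resulting 6×12 matrix has rank 5, and its Smith normal form has invariant factors (1,1,1,1,1).

∂_2: C_2 → C_1 acts by ∂[p,q,r] = [q,r] − [p,r] + [p,q]. For instance
  ∂[v_0,v_1,v_3] = [v_1,v_3] − [v_0,v_3] + [v_0,v_1],
  ∂[v_0,v_4,v_5] = [v_4,v_5] − [v_0,v_5] + [v_0,v_4].
This gives a 12×8 integer matrix of rank 7; reducing to Smith normal form yields diagonal entries (1,1,1,1,1,1,1).

Reading off H_k = ker ∂_k / im ∂_{k+1}:

  H_0: rank C_0 − rank ∂_1 = 6 − 5 = 1, and the invariant factors of ∂_1 are all 1, so H_0 = Z.
  H_1: rank ker ∂_1 − rank ∂_2 = (12 − 5) − 7 = 0, and the invariant factors of ∂_2 are all 1, so H_1 = 0.
  H_2: rank ker ∂_2 − rank ∂_3 = (8 − 7) − 0 = 1, and there is no ∂_3, so H_2 = Z.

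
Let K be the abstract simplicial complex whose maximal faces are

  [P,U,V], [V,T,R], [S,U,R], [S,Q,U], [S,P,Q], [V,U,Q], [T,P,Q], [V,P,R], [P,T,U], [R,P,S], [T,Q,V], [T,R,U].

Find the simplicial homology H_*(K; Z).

K has 7 vertices, 18 edges, 12 triangles.
rank ∂_0 = 0, rank ∂_1 = 6 ⇒ b_0 = 7 − 0 − 6 = 1; all invariant factors of ∂_1 are 1 so no torsion. So H_0 ≅ Z.
rank ∂_1 = 6, rank ∂_2 = 12 ⇒ b_1 = 18 − 6 − 12 = 0; ∂_2 has invariant factor(s) [2] giving torsion. So H_1 ≅ Z/2.
rank ∂_2 = 12, rank ∂_3 = 0 ⇒ b_2 = 12 − 12 − 0 = 0. So H_2 ≅ 0.

H_0 = Z,  H_1 = Z/2,  H_2 = 0.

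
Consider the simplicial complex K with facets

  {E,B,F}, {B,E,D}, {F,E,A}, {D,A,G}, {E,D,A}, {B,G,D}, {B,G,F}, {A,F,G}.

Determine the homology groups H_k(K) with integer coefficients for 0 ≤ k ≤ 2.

Fix the vertex order A < B < D < E < F < G and write every simplex with vertices in increasing order. Then dim K = 2 and the simplices of K are:

  0-simplices (6): A, B, D, E, F, G
  1-simplices (12): AD, AE, AF, AG, BD, BE, BF, BG, DE, DG, EF, FG
  2-simplices (8): ADE, ADG, AEF, AFG, BDE, BDG, BEF, BFG

Hence C_0 ≅ Z^6, C_1 ≅ Z^12, C_2 ≅ Z^8.

∂_1: C_1 → C_0 maps an edge to its endpoints' difference, ∂[p,q] = q − p.
This gives a 6×12 integer matrix of rank 5; reducing to Smith normal form yields diagonal entries (1,1,1,1,1).

The boundary map ∂_2: C_2 → C_1 sends each 2-simplex [p,q,r] to [q,r] − [p,r] + [p,q]. For instance
  ∂BDE = DE − BE + BD,
  ∂BFG = FG − BG + BF.
The resulting 12×8 matrix has rank 7, and its Smith normal form has invariant factors (1,1,1,1,1,1,1).

Computing H_k = (kernel of ∂_k) / (image of ∂_{k+1}):

  H_0: rank C_0 − rank ∂_1 = 6 − 5 = 1, and the invariant factors of ∂_1 are all 1, so H_0 = Z.
  H_1: rank ker ∂_1 − rank ∂_2 = (12 − 5) − 7 = 0, and the invariant factors of ∂_2 are all 1, so H_1 = 0.
  H_2: rank ker ∂_2 − rank ∂_3 = (8 − 7) − 0 = 1, and there is no ∂_3, so H_2 = Z.

As a check, the Euler characteristic is 6 − 12 + 8 = 2, which agrees with 1 − 0 + 1 = 2.
(K is a triangulation of the 2-sphere S^2.)

H_0 = Z,  H_1 = 0,  H_2 = Z.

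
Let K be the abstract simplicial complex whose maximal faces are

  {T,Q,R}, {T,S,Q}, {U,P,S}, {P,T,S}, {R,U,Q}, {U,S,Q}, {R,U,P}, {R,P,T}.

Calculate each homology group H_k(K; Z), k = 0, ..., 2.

H_0 = Z,  H_1 = 0,  H_2 = Z.

Fix the vertex order P < Q < R < S < T < U and write every simplex with vertices in increasing order. Then dim K = 2 and the simplices of K are:

  0-simplices (6): P, Q, R, S, T, U
  1-simplices (12): PR, PS, PT, PU, QR, QS, QT, QU, RT, RU, ST, SU
  2-simplices (8): PRT, PRU, PST, PSU, QRT, QRU, QST, QSU

so the chain groups are C_0 ≅ Z^6, C_1 ≅ Z^12, C_2 ≅ Z^8.

The boundary map ∂_1: C_1 → C_0 maps an edge to its endpoints' difference, ∂[p,q] = q − p.
The resulting 6×12 matrix has rank 5, and its Smith normal form has invariant factors (1,1,1,1,1).

∂_2: C_2 → C_1 acts by ∂[p,q,r] = [q,r] − [p,r] + [p,q]. For instance
  ∂PSU = SU − PU + PS,
  ∂PRU = RU − PU + PR.
The resulting 12×8 matrix has rank 7, and its Smith normal form has invariant factors (1,1,1,1,1,1,1).

Computing H_k = (kernel of ∂_k) / (image of ∂_{k+1}):

  H_0: rank C_0 − rank ∂_1 = 6 − 5 = 1, and the invariant factors of ∂_1 are all 1, so H_0 ≅ Z.
  H_1: rank ker ∂_1 − rank ∂_2 = (12 − 5) − 7 = 0, and the invariant factors of ∂_2 are all 1, so H_1 ≅ 0.
  H_2: rank ker ∂_2 − rank ∂_3 = (8 − 7) − 0 = 1, and there is no ∂_3, so H_2 ≅ Z.

As a check, the Euler characteristic is 6 − 12 + 8 = 2, which agrees with 1 − 0 + 1 = 2.
(K is a triangulation of the 2-sphere S^2.)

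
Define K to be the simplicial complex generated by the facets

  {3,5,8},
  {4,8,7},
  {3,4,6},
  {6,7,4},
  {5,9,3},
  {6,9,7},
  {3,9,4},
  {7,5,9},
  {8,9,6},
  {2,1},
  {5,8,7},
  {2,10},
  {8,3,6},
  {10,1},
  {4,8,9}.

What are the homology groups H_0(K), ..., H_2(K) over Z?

H_0 ≅ Z^2,  H_1 ≅ Z ⊕ Z/2,  H_2 = 0.

We work with the vertex ordering 1 < 2 < 3 < 4 < 5 < 6 < 7 < 8 < 9 < 10. The simplices of K, each written with vertices in increasing order, are:

  0-simplices (10): [1], [2], [3], [4], [5], [6], [7], [8], [9], [10]
  1-simplices (21): [1,2], [1,10], [2,10], [3,4], [3,5], [3,6], [3,8], [3,9], [4,6], [4,7], [4,8], [4,9], [5,7], [5,8], [5,9], [6,7], [6,8], [6,9], [7,8], [7,9], [8,9]
  2-simplices (12): [3,4,6], [3,4,9], [3,5,8], [3,5,9], [3,6,8], [4,6,7], [4,7,8], [4,8,9], [5,7,8], [5,7,9], [6,7,9], [6,8,9]

so the chain groups are C_0 ≅ Z^10, C_1 ≅ Z^21, C_2 ≅ Z^12.

The boundary map ∂_1: C_1 → C_0 sends each edge [p,q] (with p < q) to q − p. For instance
  ∂[3,4] = [4] − [3].
This gives a 10×21 integer matrix of rank 8; reducing to Smith normal form yields diagonal entries (1,1,1,1,1,1,1,1).

Boundary ∂_2: C_2 → C_1 acts by ∂[p,q,r] = [q,r] − [p,r] + [p,q]. For instance
  ∂[3,5,9] = [5,9] − [3,9] + [3,5],
  ∂[3,4,9] = [4,9] − [3,9] + [3,4].
The resulting 21×12 matrix has rank 12, and its Smith normal form has invariant factors (1,1,1,1,1,1,1,1,1,1,1,2).

Reading off H_k = ker ∂_k / im ∂_{k+1}:

  H_0: rank C_0 − rank ∂_1 = 10 − 8 = 2, and the invariant factors of ∂_1 are all 1, so H_0 ≅ Z^2.
  H_1: rank ker ∂_1 − rank ∂_2 = (21 − 8) − 12 = 1, and ∂_2 has invariant factor 2 > 1, so H_1 ≅ Z ⊕ Z/2.
  H_2: rank ker ∂_2 − rank ∂_3 = (12 − 12) − 0 = 0, and there is no ∂_3, so H_2 ≅ 0.

As a check, the Euler characteristic is 10 − 21 + 12 = 1, which agrees with 2 − 1 + 0 = 1.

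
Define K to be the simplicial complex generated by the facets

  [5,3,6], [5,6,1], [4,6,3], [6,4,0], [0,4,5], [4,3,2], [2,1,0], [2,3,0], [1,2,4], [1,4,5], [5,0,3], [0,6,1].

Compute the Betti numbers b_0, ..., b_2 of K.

Order the vertices as 0 < 1 < 2 < 3 < 4 < 5 < 6. Listing each simplex with vertices in this order, K has dimension 2 with simplices:

  0-simplices (7): [0], [1], [2], [3], [4], [5], [6]
  1-simplices (18): [0,1], [0,2], [0,3], [0,4], [0,5], [0,6], [1,2], [1,4], [1,5], [1,6], [2,3], [2,4], [3,4], [3,5], [3,6], [4,5], [4,6], [5,6]
  2-simplices (12): [0,1,2], [0,1,6], [0,2,3], [0,3,5], [0,4,5], [0,4,6], [1,2,4], [1,4,5], [1,5,6], [2,3,4], [3,4,6], [3,5,6]

so the chain groups are C_0 ≅ Z^7, C_1 ≅ Z^18, C_2 ≅ Z^12.

∂_1: C_1 → C_0 is given by ∂[p,q] = [q] − [p]. For instance
  ∂[4,5] = [5] − [4].
This gives a 7×18 integer matrix of rank 6; reducing to Smith normal form yields diagonal entries (1,1,1,1,1,1).

The boundary map ∂_2: C_2 → C_1 sends each 2-simplex [p,q,r] to [q,r] − [p,r] + [p,q]. For instance
  ∂[3,5,6] = [5,6] − [3,6] + [3,5],
  ∂[0,1,6] = [1,6] − [0,6] + [0,1].
This gives a 18×12 integer matrix of rank 12; reducing to Smith normal form yields diagonal entries (1,1,1,1,1,1,1,1,1,1,1,2).

From H_k ≅ ker(∂_k) / im(∂_{k+1}) we obtain:

  H_0: rank C_0 − rank ∂_1 = 7 − 6 = 1, and the invariant factors of ∂_1 are all 1, so H_0 = Z.
  H_1: rank ker ∂_1 − rank ∂_2 = (18 − 6) − 12 = 0, and ∂_2 has invariant factor 2 > 1, so H_1 = Z_2.
  H_2: rank ker ∂_2 − rank ∂_3 = (12 − 12) − 0 = 0, and there is no ∂_3, so H_2 = 0.

Hence the Betti numbers are b_0 = 1, b_1 = 0, b_2 = 0.

b_0 = 1, b_1 = 0, b_2 = 0.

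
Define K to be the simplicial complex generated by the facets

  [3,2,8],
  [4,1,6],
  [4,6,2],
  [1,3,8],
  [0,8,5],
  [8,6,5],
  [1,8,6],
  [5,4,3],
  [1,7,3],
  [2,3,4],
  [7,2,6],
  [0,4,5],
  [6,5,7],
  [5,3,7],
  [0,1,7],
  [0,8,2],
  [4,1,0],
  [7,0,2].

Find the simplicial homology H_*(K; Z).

H_0 ≅ Z,  H_1 ≅ Z^2,  H_2 ≅ Z.

Order the vertices as 0 < 1 < 2 < 3 < 4 < 5 < 6 < 7 < 8. Listing each simplex with vertices in this order, K has dimension 2 with simplices:

  0-simplices (9): [0], [1], [2], [3], [4], [5], [6], [7], [8]
  1-simplices (27): (27 of them)
  2-simplices (18): [0,1,4], [0,1,7], [0,2,7], [0,2,8], [0,4,5], [0,5,8], [1,3,7], [1,3,8], [1,4,6], [1,6,8], [2,3,4], [2,3,8], [2,4,6], [2,6,7], [3,4,5], [3,5,7], [5,6,7], [5,6,8]

Hence C_0 ≅ Z^9, C_1 ≅ Z^27, C_2 ≅ Z^18.

The boundary map ∂_1: C_1 → C_0 maps an edge to its endpoints' difference, ∂[p,q] = q − p. For instance
  ∂[1,7] = [7] − [1].
The resulting 9×27 matrix has rank 8, and its Smith normal form has invariant factors (1,1,1,1,1,1,1,1).

∂_2: C_2 → C_1 acts by ∂[p,q,r] = [q,r] − [p,r] + [p,q]. For instance
  ∂[2,6,7] = [6,7] − [2,7] + [2,6],
  ∂[2,4,6] = [4,6] − [2,6] + [2,4].
As a 27×18 matrix over Z this has rank 17, with invariant factors (1,1,1,1,1,1,1,1,1,1,1,1,1,1,1,1,1).

Now H_k = ker ∂_k / im ∂_{k+1}, so:

  H_0: rank C_0 − rank ∂_1 = 9 − 8 = 1, and the invariant factors of ∂_1 are all 1, so H_0 = Z.
  H_1: rank ker ∂_1 − rank ∂_2 = (27 − 8) − 17 = 2, and the invariant factors of ∂_2 are all 1, so H_1 = Z^2.
  H_2: rank ker ∂_2 − rank ∂_3 = (18 − 17) − 0 = 1, and there is no ∂_3, so H_2 = Z.

(K is a triangulation of the torus T^2.)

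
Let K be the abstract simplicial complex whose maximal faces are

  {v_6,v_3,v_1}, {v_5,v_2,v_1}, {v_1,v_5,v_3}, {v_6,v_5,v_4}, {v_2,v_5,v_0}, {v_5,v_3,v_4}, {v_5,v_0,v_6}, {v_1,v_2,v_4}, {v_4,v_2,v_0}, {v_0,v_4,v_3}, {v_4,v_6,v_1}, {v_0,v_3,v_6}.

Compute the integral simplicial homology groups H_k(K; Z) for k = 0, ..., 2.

Order the vertices as v_0 < v_1 < v_2 < v_3 < v_4 < v_5 < v_6. Listing each simplex with vertices in this order, K has dimension 2 with simplices:

  0-simplices (7): [v_0], [v_1], [v_2], [v_3], [v_4], [v_5], [v_6]
  1-simplices (18): (18 of them)
  2-simplices (12): (12 of them)

giving chain groups C_0 ≅ Z^7, C_1 ≅ Z^18, C_2 ≅ Z^12.

Boundary ∂_1: C_1 → C_0 is given by ∂[p,q] = [q] − [p].
As a 7×18 matrix over Z this has rank 6, with invariant factors (1,1,1,1,1,1).

Boundary ∂_2: C_2 → C_1 sends each 2-simplex [p,q,r] to [q,r] − [p,r] + [p,q]. For instance
  ∂[v_0,v_5,v_6] = [v_5,v_6] − [v_0,v_6] + [v_0,v_5],
  ∂[v_1,v_2,v_5] = [v_2,v_5] − [v_1,v_5] + [v_1,v_2].
This gives a 18×12 integer matrix of rank 12; reducing to Smith normal form yields diagonal entries (1,1,1,1,1,1,1,1,1,1,1,2).

From H_k ≅ ker(∂_k) / im(∂_{k+1}) we obtain:

  H_0: rank C_0 − rank ∂_1 = 7 − 6 = 1, and the invariant factors of ∂_1 are all 1, so H_0 = Z.
  H_1: rank ker ∂_1 − rank ∂_2 = (18 − 6) − 12 = 0, and ∂_2 has invariant factor 2 > 1, so H_1 = Z/2.
  H_2: rank ker ∂_2 − rank ∂_3 = (12 − 12) − 0 = 0, and there is no ∂_3, so H_2 = 0.

(K is a triangulation of the real projective plane RP^2.)

H_0 = Z,  H_1 = Z/2,  H_2 = 0.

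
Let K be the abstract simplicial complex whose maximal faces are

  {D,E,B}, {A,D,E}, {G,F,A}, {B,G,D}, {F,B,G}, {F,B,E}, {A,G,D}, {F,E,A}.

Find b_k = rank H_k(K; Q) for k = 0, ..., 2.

b_0 = 1, b_1 = 0, b_2 = 1.

Take the total order A < B < D < E < F < G on the vertex set. Then K (dimension 2) consists of the simplices:

  0-simplices (6): A, B, D, E, F, G
  1-simplices (12): AD, AE, AF, AG, BD, BE, BF, BG, DE, DG, EF, FG
  2-simplices (8): ADE, ADG, AEF, AFG, BDE, BDG, BEF, BFG

Hence C_0 ≅ Z^6, C_1 ≅ Z^12, C_2 ≅ Z^8.

∂_1: C_1 → C_0 sends each edge [p,q] (with p < q) to q − p. For instance
  ∂AD = D − A.
As a 6×12 matrix over Z this has rank 5, with invariant factors (1,1,1,1,1).

Boundary ∂_2: C_2 → C_1 sends each 2-simplex [p,q,r] to [q,r] − [p,r] + [p,q]. For instance
  ∂BDG = DG − BG + BD,
  ∂AFG = FG − AG + AF.
This gives a 12×8 integer matrix of rank 7; reducing to Smith normal form yields diagonal entries (1,1,1,1,1,1,1).

Computing H_k = (kernel of ∂_k) / (image of ∂_{k+1}):

  H_0: rank C_0 − rank ∂_1 = 6 − 5 = 1, and the invariant factors of ∂_1 are all 1, so H_0 ≅ Z.
  H_1: rank ker ∂_1 − rank ∂_2 = (12 − 5) − 7 = 0, and the invariant factors of ∂_2 are all 1, so H_1 ≅ 0.
  H_2: rank ker ∂_2 − rank ∂_3 = (8 − 7) − 0 = 1, and there is no ∂_3, so H_2 ≅ Z.

As a check, the Euler characteristic is 6 − 12 + 8 = 2, which agrees with 1 − 0 + 1 = 2.
(K is a triangulation of the 2-sphere S^2.)

Hence the Betti numbers are b_0 = 1, b_1 = 0, b_2 = 1.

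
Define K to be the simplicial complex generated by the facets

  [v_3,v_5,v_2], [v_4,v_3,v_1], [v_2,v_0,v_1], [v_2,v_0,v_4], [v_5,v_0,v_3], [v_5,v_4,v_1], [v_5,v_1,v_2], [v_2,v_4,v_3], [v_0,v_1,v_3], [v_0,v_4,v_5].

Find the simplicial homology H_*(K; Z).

H_0 ≅ Z,  H_1 ≅ Z_2,  H_2 = 0.

Take the total order v_0 < v_1 < v_2 < v_3 < v_4 < v_5 on the vertex set. Then K (dimension 2) consists of the simplices:

  0-simplices (6): [v_0], [v_1], [v_2], [v_3], [v_4], [v_5]
  1-simplices (15): (15 of them)
  2-simplices (10): [v_0,v_1,v_2], [v_0,v_1,v_3], [v_0,v_2,v_4], [v_0,v_3,v_5], [v_0,v_4,v_5], [v_1,v_2,v_5], [v_1,v_3,v_4], [v_1,v_4,v_5], [v_2,v_3,v_4], [v_2,v_3,v_5]

so the chain groups are C_0 ≅ Z^6, C_1 ≅ Z^15, C_2 ≅ Z^10.

The boundary map ∂_1: C_1 → C_0 maps an edge to its endpoints' difference, ∂[p,q] = q − p. For instance
  ∂[v_1,v_4] = [v_4] − [v_1].
The resulting 6×15 matrix has rank 5, and its Smith normal form has invariant factors (1,1,1,1,1).

∂_2: C_2 → C_1 acts by ∂[p,q,r] = [q,r] − [p,r] + [p,q]. For instance
  ∂[v_2,v_3,v_4] = [v_3,v_4] − [v_2,v_4] + [v_2,v_3],
  ∂[v_1,v_3,v_4] = [v_3,v_4] − [v_1,v_4] + [v_1,v_3].
This gives a 15×10 integer matrix of rank 10; reducing to Smith normal form yields diagonal entries (1,1,1,1,1,1,1,1,1,2).

Now H_k = ker ∂_k / im ∂_{k+1}, so:

  H_0: rank C_0 − rank ∂_1 = 6 − 5 = 1, and the invariant factors of ∂_1 are all 1, so H_0 = Z.
  H_1: rank ker ∂_1 − rank ∂_2 = (15 − 5) − 10 = 0, and ∂_2 has invariant factor 2 > 1, so H_1 = Z_2.
  H_2: rank ker ∂_2 − rank ∂_3 = (10 − 10) − 0 = 0, and there is no ∂_3, so H_2 = 0.

As a check, the Euler characteristic is 6 − 15 + 10 = 1, which agrees with 1 − 0 + 0 = 1.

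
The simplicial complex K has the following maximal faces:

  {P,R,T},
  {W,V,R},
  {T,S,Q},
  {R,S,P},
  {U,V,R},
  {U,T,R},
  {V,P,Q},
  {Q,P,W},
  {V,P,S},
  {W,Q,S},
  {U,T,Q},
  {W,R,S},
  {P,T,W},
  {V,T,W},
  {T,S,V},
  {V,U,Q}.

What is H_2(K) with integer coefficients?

H_2 ≅ Z.

We work with the vertex ordering P < Q < R < S < T < U < V < W. The simplices of K, each written with vertices in increasing order, are:

  0-simplices (8): P, Q, R, S, T, U, V, W
  1-simplices (24): PQ, PR, PS, PT, PV, PW, QS, QT, QU, QV, QW, RS, RT, RU, RV, RW, ST, SV, SW, TU, TV, TW, UV, VW
  2-simplices (16): PQV, PQW, PRS, PRT, PSV, PTW, QST, QSW, QTU, QUV, RSW, RTU, RUV, RVW, STV, TVW

giving chain groups C_0 ≅ Z^8, C_1 ≅ Z^24, C_2 ≅ Z^16.

Boundary ∂_1: C_1 → C_0 is given by ∂[p,q] = [q] − [p]. For instance
  ∂SW = W − S.
The 8×24 boundary matrix has rank 7 and Smith normal form diag(1,1,1,1,1,1,1).

The boundary map ∂_2: C_2 → C_1 acts by ∂[p,q,r] = [q,r] − [p,r] + [p,q]. For instance
  ∂PSV = SV − PV + PS,
  ∂STV = TV − SV + ST.
This gives a 24×16 integer matrix of rank 15; reducing to Smith normal form yields diagonal entries (1,1,1,1,1,1,1,1,1,1,1,1,1,1,1).

Now H_k = ker ∂_k / im ∂_{k+1}, so:

  H_2: rank ker ∂_2 − rank ∂_3 = (16 − 15) − 0 = 1, and there is no ∂_3, so H_2 ≅ Z.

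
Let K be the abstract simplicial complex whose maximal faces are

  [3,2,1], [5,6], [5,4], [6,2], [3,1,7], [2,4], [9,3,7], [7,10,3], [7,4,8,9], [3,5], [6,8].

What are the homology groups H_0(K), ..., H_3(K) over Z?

Fix the vertex order 1 < 2 < 3 < 4 < 5 < 6 < 7 < 8 < 9 < 10 and write every simplex with vertices in increasing order. Then dim K = 3 and the simplices of K are:

  0-simplices (10): [1], [2], [3], [4], [5], [6], [7], [8], [9], [10]
  1-simplices (20): [1,2], [1,3], [1,7], [2,3], [2,4], [2,6], [3,5], [3,7], [3,9], [3,10], [4,5], [4,7], [4,8], [4,9], [5,6], [6,8], [7,8], [7,9], [7,10], [8,9]
  2-simplices (8): [1,2,3], [1,3,7], [3,7,9], [3,7,10], [4,7,8], [4,7,9], [4,8,9], [7,8,9]
  3-simplices (1): [4,7,8,9]

so the chain groups are C_0 ≅ Z^10, C_1 ≅ Z^20, C_2 ≅ Z^8, C_3 ≅ Z^1.

∂_1: C_1 → C_0 is given by ∂[p,q] = [q] − [p]. For instance
  ∂[4,7] = [7] − [4].
As a 10×20 matrix over Z this has rank 9, with invariant factors (1,1,1,1,1,1,1,1,1).

Boundary ∂_2: C_2 → C_1 maps a triangle to the signed sum of its edges. For instance
  ∂[3,7,9] = [7,9] − [3,9] + [3,7],
  ∂[3,7,10] = [7,10] − [3,10] + [3,7].
As a 20×8 matrix over Z this has rank 7, with invariant factors (1,1,1,1,1,1,1).

∂_3: C_3 → C_2 sends each 3-simplex σ to the alternating sum Σ_i (−1)^i (σ with its i-th vertex removed). For instance
  ∂[4,7,8,9] = [7,8,9] − [4,8,9] + [4,7,9] − [4,7,8].
The 8×1 boundary matrix has rank 1 and Smith normal form diag(1).

Reading off H_k = ker ∂_k / im ∂_{k+1}:

  H_0: rank C_0 − rank ∂_1 = 10 − 9 = 1, and the invariant factors of ∂_1 are all 1, so H_0 = Z.
  H_1: rank ker ∂_1 − rank ∂_2 = (20 − 9) − 7 = 4, and the invariant factors of ∂_2 are all 1, so H_1 = Z^4.
  H_2: rank ker ∂_2 − rank ∂_3 = (8 − 7) − 1 = 0, and the invariant factors of ∂_3 are all 1, so H_2 = 0.
  H_3: rank ker ∂_3 − rank ∂_4 = (1 − 1) − 0 = 0, and there is no ∂_4, so H_3 = 0.

H_0 ≅ Z,  H_1 ≅ Z^4,  H_2 = 0,  H_3 = 0.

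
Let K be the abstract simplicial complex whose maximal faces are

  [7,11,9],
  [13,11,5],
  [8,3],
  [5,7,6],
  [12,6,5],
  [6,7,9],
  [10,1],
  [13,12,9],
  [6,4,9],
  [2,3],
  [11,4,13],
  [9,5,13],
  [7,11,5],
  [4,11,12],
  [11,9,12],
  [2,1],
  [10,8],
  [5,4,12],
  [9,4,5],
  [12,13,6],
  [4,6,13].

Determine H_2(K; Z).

Take the total order 1 < 2 < 3 < 4 < 5 < 6 < 7 < 8 < 9 < 10 < 11 < 12 < 13 on the vertex set. Then K (dimension 2) consists of the simplices:

  0-simplices (13): [1], [2], [3], [4], [5], [6], [7], [8], [9], [10], [11], [12], [13]
  1-simplices (29): (29 of them)
  2-simplices (16): [4,5,9], [4,5,12], [4,6,9], [4,6,13], [4,11,12], [4,11,13], [5,6,7], [5,6,12], [5,7,11], [5,9,13], [5,11,13], [6,7,9], [6,12,13], [7,9,11], [9,11,12], [9,12,13]

giving chain groups C_0 ≅ Z^13, C_1 ≅ Z^29, C_2 ≅ Z^16.

∂_1: C_1 → C_0 sends each edge [p,q] (with p < q) to q − p.
The 13×29 boundary matrix has rank 11 and Smith normal form diag(1,1,1,1,1,1,1,1,1,1,1).

The boundary map ∂_2: C_2 → C_1 acts by ∂[p,q,r] = [q,r] − [p,r] + [p,q]. For instance
  ∂[7,9,11] = [9,11] − [7,11] + [7,9],
  ∂[5,9,13] = [9,13] − [5,13] + [5,9].
The 29×16 boundary matrix has rank 15 and Smith normal form diag(1,1,1,1,1,1,1,1,1,1,1,1,1,1,1).

Computing H_k = (kernel of ∂_k) / (image of ∂_{k+1}):

  H_2: rank ker ∂_2 − rank ∂_3 = (16 − 15) − 0 = 1, and there is no ∂_3, so H_2 = Z.

H_2 = Z.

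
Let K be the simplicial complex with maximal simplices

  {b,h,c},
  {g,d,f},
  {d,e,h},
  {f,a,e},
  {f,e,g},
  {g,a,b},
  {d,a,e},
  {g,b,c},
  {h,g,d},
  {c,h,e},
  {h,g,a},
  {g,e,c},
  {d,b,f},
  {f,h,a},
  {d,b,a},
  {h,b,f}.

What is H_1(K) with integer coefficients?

H_1 = Z^2.

Fix the vertex order a < b < c < d < e < f < g < h and write every simplex with vertices in increasing order. Then dim K = 2 and the simplices of K are:

  0-simplices (8): a, b, c, d, e, f, g, h
  1-simplices (24): ab, ad, ae, af, ag, ah, bc, bd, bf, bg, bh, ce, cg, ch, de, df, dg, dh, ef, eg, eh, fg, fh, gh
  2-simplices (16): abd, abg, ade, aef, afh, agh, bcg, bch, bdf, bfh, ceg, ceh, deh, dfg, dgh, efg

so the chain groups are C_0 ≅ Z^8, C_1 ≅ Z^24, C_2 ≅ Z^16.

The boundary map ∂_1: C_1 → C_0 sends each edge [p,q] (with p < q) to q − p. For instance
  ∂gh = h − g.
The 8×24 boundary matrix has rank 7 and Smith normal form diag(1,1,1,1,1,1,1).

∂_2: C_2 → C_1 sends each 2-simplex [p,q,r] to [q,r] − [p,r] + [p,q]. For instance
  ∂bfh = fh − bh + bf,
  ∂agh = gh − ah + ag.
As a 24×16 matrix over Z this has rank 15, with invariant factors (1,1,1,1,1,1,1,1,1,1,1,1,1,1,1).

From H_k ≅ ker(∂_k) / im(∂_{k+1}) we obtain:

  H_1: rank ker ∂_1 − rank ∂_2 = (24 − 7) − 15 = 2, and the invariant factors of ∂_2 are all 1, so H_1 = Z^2.

(K is a triangulation of the torus T^2.)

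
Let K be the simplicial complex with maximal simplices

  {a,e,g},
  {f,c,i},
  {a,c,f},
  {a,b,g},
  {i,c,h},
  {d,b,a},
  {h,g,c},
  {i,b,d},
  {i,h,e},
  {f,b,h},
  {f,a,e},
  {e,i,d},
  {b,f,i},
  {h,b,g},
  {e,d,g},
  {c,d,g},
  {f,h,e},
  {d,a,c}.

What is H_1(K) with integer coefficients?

Order the vertices as a < b < c < d < e < f < g < h < i. Listing each simplex with vertices in this order, K has dimension 2 with simplices:

  0-simplices (9): a, b, c, d, e, f, g, h, i
  1-simplices (27): ab, ac, ad, ae, af, ag, bd, bf, bg, bh, bi, cd, cf, cg, ch, ci, de, dg, di, ef, eg, eh, ei, fh, fi, gh, hi
  2-simplices (18): abd, abg, acd, acf, aef, aeg, bdi, bfh, bfi, bgh, cdg, cfi, cgh, chi, deg, dei, efh, ehi

giving chain groups C_0 ≅ Z^9, C_1 ≅ Z^27, C_2 ≅ Z^18.

The boundary map ∂_1: C_1 → C_0 is given by ∂[p,q] = [q] − [p].
The 9×27 boundary matrix has rank 8 and Smith normal form diag(1,1,1,1,1,1,1,1).

Boundary ∂_2: C_2 → C_1 acts by ∂[p,q,r] = [q,r] − [p,r] + [p,q]. For instance
  ∂cdg = dg − cg + cd,
  ∂deg = eg − dg + de.
The resulting 27×18 matrix has rank 18, and its Smith normal form has invariant factors (1,1,1,1,1,1,1,1,1,1,1,1,1,1,1,1,1,2).

Computing H_k = (kernel of ∂_k) / (image of ∂_{k+1}):

  H_1: rank ker ∂_1 − rank ∂_2 = (27 − 8) − 18 = 1, and ∂_2 has invariant factor 2 > 1, so H_1 = Z ⊕ Z/2Z.

H_1 ≅ Z ⊕ Z/2Z.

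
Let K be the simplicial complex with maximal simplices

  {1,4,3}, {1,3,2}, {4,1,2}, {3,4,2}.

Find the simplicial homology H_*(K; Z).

H_0 = Z,  H_1 = 0,  H_2 = Z.

We work with the vertex ordering 1 < 2 < 3 < 4. The simplices of K, each written with vertices in increasing order, are:

  0-simplices (4): [1], [2], [3], [4]
  1-simplices (6): [1,2], [1,3], [1,4], [2,3], [2,4], [3,4]
  2-simplices (4): [1,2,3], [1,2,4], [1,3,4], [2,3,4]

Hence C_0 ≅ Z^4, C_1 ≅ Z^6, C_2 ≅ Z^4.

Boundary ∂_1: C_1 → C_0 maps an edge to its endpoints' difference, ∂[p,q] = q − p.
The resulting 4×6 matrix has rank 3, and its Smith normal form has invariant factors (1,1,1).

The boundary map ∂_2: C_2 → C_1 acts by ∂[p,q,r] = [q,r] − [p,r] + [p,q]. For instance
  ∂[2,3,4] = [3,4] − [2,4] + [2,3],
  ∂[1,3,4] = [3,4] − [1,4] + [1,3].
As a 6×4 matrix over Z this has rank 3, with invariant factors (1,1,1).

Reading off H_k = ker ∂_k / im ∂_{k+1}:

  H_0: rank C_0 − rank ∂_1 = 4 − 3 = 1, and the invariant factors of ∂_1 are all 1, so H_0 = Z.
  H_1: rank ker ∂_1 − rank ∂_2 = (6 − 3) − 3 = 0, and the invariant factors of ∂_2 are all 1, so H_1 = 0.
  H_2: rank ker ∂_2 − rank ∂_3 = (4 − 3) − 0 = 1, and there is no ∂_3, so H_2 = Z.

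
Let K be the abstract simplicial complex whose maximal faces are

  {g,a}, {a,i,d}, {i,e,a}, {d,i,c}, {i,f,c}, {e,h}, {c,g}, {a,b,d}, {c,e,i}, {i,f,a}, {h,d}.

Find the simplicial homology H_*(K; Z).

H_0 = Z,  H_1 = Z^2,  H_2 = 0.

Fix the vertex order a < b < c < d < e < f < g < h < i and write every simplex with vertices in increasing order. Then dim K = 2 and the simplices of K are:

  0-simplices (9): a, b, c, d, e, f, g, h, i
  1-simplices (17): ab, ad, ae, af, ag, ai, bd, cd, ce, cf, cg, ci, dh, di, eh, ei, fi
  2-simplices (7): abd, adi, aei, afi, cdi, cei, cfi

giving chain groups C_0 ≅ Z^9, C_1 ≅ Z^17, C_2 ≅ Z^7.

∂_1: C_1 → C_0 maps an edge to its endpoints' difference, ∂[p,q] = q − p. For instance
  ∂ab = b − a.
The resulting 9×17 matrix has rank 8, and its Smith normal form has invariant factors (1,1,1,1,1,1,1,1).

The boundary map ∂_2: C_2 → C_1 maps a triangle to the signed sum of its edges. For instance
  ∂cei = ei − ci + ce,
  ∂adi = di − ai + ad.
The resulting 17×7 matrix has rank 7, and its Smith normal form has invariant factors (1,1,1,1,1,1,1).

Reading off H_k = ker ∂_k / im ∂_{k+1}:

  H_0: rank C_0 − rank ∂_1 = 9 − 8 = 1, and the invariant factors of ∂_1 are all 1, so H_0 = Z.
  H_1: rank ker ∂_1 − rank ∂_2 = (17 − 8) − 7 = 2, and the invariant factors of ∂_2 are all 1, so H_1 = Z^2.
  H_2: rank ker ∂_2 − rank ∂_3 = (7 − 7) − 0 = 0, and there is no ∂_3, so H_2 = 0.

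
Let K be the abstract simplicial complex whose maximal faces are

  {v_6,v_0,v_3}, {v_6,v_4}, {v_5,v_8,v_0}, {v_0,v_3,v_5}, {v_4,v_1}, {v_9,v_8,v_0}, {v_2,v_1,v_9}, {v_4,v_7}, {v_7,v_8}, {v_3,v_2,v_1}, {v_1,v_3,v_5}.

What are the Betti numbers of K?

We work with the vertex ordering v_0 < v_1 < v_2 < v_3 < v_4 < v_5 < v_6 < v_7 < v_8 < v_9. The simplices of K, each written with vertices in increasing order, are:

  0-simplices (10): [v_0], [v_1], [v_2], [v_3], [v_4], [v_5], [v_6], [v_7], [v_8], [v_9]
  1-simplices (19): (19 of them)
  2-simplices (7): [v_0,v_3,v_5], [v_0,v_3,v_6], [v_0,v_5,v_8], [v_0,v_8,v_9], [v_1,v_2,v_3], [v_1,v_2,v_9], [v_1,v_3,v_5]

Hence C_0 ≅ Z^10, C_1 ≅ Z^19, C_2 ≅ Z^7.

∂_1: C_1 → C_0 maps an edge to its endpoints' difference, ∂[p,q] = q − p.
This gives a 10×19 integer matrix of rank 9; reducing to Smith normal form yields diagonal entries (1,1,1,1,1,1,1,1,1).

∂_2: C_2 → C_1 acts by ∂[p,q,r] = [q,r] − [p,r] + [p,q]. For instance
  ∂[v_0,v_5,v_8] = [v_5,v_8] − [v_0,v_8] + [v_0,v_5],
  ∂[v_0,v_8,v_9] = [v_8,v_9] − [v_0,v_9] + [v_0,v_8].
The 19×7 boundary matrix has rank 7 and Smith normal form diag(1,1,1,1,1,1,1).

Reading off H_k = ker ∂_k / im ∂_{k+1}:

  H_0: rank C_0 − rank ∂_1 = 10 − 9 = 1, and the invariant factors of ∂_1 are all 1, so H_0 ≅ Z.
  H_1: rank ker ∂_1 − rank ∂_2 = (19 − 9) − 7 = 3, and the invariant factors of ∂_2 are all 1, so H_1 ≅ Z^3.
  H_2: rank ker ∂_2 − rank ∂_3 = (7 − 7) − 0 = 0, and there is no ∂_3, so H_2 ≅ 0.

Hence the Betti numbers are b_0 = 1, b_1 = 3, b_2 = 0.

b_0 = 1, b_1 = 3, b_2 = 0.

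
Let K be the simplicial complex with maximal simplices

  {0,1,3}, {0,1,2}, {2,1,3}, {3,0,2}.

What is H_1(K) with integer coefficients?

Take the total order 0 < 1 < 2 < 3 on the vertex set. Then K (dimension 2) consists of the simplices:

  0-simplices (4): [0], [1], [2], [3]
  1-simplices (6): [0,1], [0,2], [0,3], [1,2], [1,3], [2,3]
  2-simplices (4): [0,1,2], [0,1,3], [0,2,3], [1,2,3]

giving chain groups C_0 ≅ Z^4, C_1 ≅ Z^6, C_2 ≅ Z^4.

∂_1: C_1 → C_0 is given by ∂[p,q] = [q] − [p].
The resulting 4×6 matrix has rank 3, and its Smith normal form has invariant factors (1,1,1).

Boundary ∂_2: C_2 → C_1 acts by ∂[p,q,r] = [q,r] − [p,r] + [p,q]. For instance
  ∂[0,1,3] = [1,3] − [0,3] + [0,1],
  ∂[0,1,2] = [1,2] − [0,2] + [0,1].
The 6×4 boundary matrix has rank 3 and Smith normal form diag(1,1,1).

Computing H_k = (kernel of ∂_k) / (image of ∂_{k+1}):

  H_1: rank ker ∂_1 − rank ∂_2 = (6 − 3) − 3 = 0, and the invariant factors of ∂_2 are all 1, so H_1 = 0.

(K is a triangulation of the 2-sphere S^2.)

H_1 = 0.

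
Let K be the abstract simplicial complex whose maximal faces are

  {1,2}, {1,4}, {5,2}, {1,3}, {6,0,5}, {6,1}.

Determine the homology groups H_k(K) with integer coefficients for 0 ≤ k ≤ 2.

Order the vertices as 0 < 1 < 2 < 3 < 4 < 5 < 6. Listing each simplex with vertices in this order, K has dimension 2 with simplices:

  0-simplices (7): [0], [1], [2], [3], [4], [5], [6]
  1-simplices (8): [0,5], [0,6], [1,2], [1,3], [1,4], [1,6], [2,5], [5,6]
  2-simplices (1): [0,5,6]

giving chain groups C_0 ≅ Z^7, C_1 ≅ Z^8, C_2 ≅ Z^1.

∂_1: C_1 → C_0 maps an edge to its endpoints' difference, ∂[p,q] = q − p.
This gives a 7×8 integer matrix of rank 6; reducing to Smith normal form yields diagonal entries (1,1,1,1,1,1).

The boundary map ∂_2: C_2 → C_1 maps a triangle to the signed sum of its edges. For instance
  ∂[0,5,6] = [5,6] − [0,6] + [0,5].
As a 8×1 matrix over Z this has rank 1, with invariant factors (1).

Computing H_k = (kernel of ∂_k) / (image of ∂_{k+1}):

  H_0: rank C_0 − rank ∂_1 = 7 − 6 = 1, and the invariant factors of ∂_1 are all 1, so H_0 ≅ Z.
  H_1: rank ker ∂_1 − rank ∂_2 = (8 − 6) − 1 = 1, and the invariant factors of ∂_2 are all 1, so H_1 ≅ Z.
  H_2: rank ker ∂_2 − rank ∂_3 = (1 − 1) − 0 = 0, and there is no ∂_3, so H_2 ≅ 0.

H_0 = Z,  H_1 = Z,  H_2 = 0.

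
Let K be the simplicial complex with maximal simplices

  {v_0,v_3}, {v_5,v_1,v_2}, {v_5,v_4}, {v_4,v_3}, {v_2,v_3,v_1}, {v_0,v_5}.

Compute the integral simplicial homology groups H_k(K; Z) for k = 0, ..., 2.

H_0 = Z,  H_1 = Z^2,  H_2 = 0.

Fix the vertex order v_0 < v_1 < v_2 < v_3 < v_4 < v_5 and write every simplex with vertices in increasing order. Then dim K = 2 and the simplices of K are:

  0-simplices (6): [v_0], [v_1], [v_2], [v_3], [v_4], [v_5]
  1-simplices (9): [v_0,v_3], [v_0,v_5], [v_1,v_2], [v_1,v_3], [v_1,v_5], [v_2,v_3], [v_2,v_5], [v_3,v_4], [v_4,v_5]
  2-simplices (2): [v_1,v_2,v_3], [v_1,v_2,v_5]

Hence C_0 ≅ Z^6, C_1 ≅ Z^9, C_2 ≅ Z^2.

The boundary map ∂_1: C_1 → C_0 maps an edge to its endpoints' difference, ∂[p,q] = q − p.
This gives a 6×9 integer matrix of rank 5; reducing to Smith normal form yields diagonal entries (1,1,1,1,1).

Boundary ∂_2: C_2 → C_1 acts by ∂[p,q,r] = [q,r] − [p,r] + [p,q]. For instance
  ∂[v_1,v_2,v_5] = [v_2,v_5] − [v_1,v_5] + [v_1,v_2],
  ∂[v_1,v_2,v_3] = [v_2,v_3] − [v_1,v_3] + [v_1,v_2].
The 9×2 boundary matrix has rank 2 and Smith normal form diag(1,1).

Reading off H_k = ker ∂_k / im ∂_{k+1}:

  H_0: rank C_0 − rank ∂_1 = 6 − 5 = 1, and the invariant factors of ∂_1 are all 1, so H_0 = Z.
  H_1: rank ker ∂_1 − rank ∂_2 = (9 − 5) − 2 = 2, and the invariant factors of ∂_2 are all 1, so H_1 = Z^2.
  H_2: rank ker ∂_2 − rank ∂_3 = (2 − 2) − 0 = 0, and there is no ∂_3, so H_2 = 0.

As a check, the Euler characteristic is 6 − 9 + 2 = -1, which agrees with 1 − 2 + 0 = -1.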